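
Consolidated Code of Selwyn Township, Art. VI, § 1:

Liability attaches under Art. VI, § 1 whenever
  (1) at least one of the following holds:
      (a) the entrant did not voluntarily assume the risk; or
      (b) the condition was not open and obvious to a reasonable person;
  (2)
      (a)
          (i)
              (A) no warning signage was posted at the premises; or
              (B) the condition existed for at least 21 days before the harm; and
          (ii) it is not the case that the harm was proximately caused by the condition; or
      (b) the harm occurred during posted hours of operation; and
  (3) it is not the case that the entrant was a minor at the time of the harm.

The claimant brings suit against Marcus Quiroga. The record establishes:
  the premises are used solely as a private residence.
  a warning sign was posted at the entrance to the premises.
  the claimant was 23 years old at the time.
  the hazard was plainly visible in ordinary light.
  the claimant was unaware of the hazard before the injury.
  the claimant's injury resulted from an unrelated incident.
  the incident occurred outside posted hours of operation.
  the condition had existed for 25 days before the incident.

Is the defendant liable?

(a) no assumed risk — satisfied.
(b) not open/obvious — not met.
(1): T OR F → true.
(A) no signage posted — fails.
(B) condition ≥21 days old — satisfied.
(i) = F OR T = true.
(ii) not (proximate cause) — met.
(a): T AND T → true.
(b) during posted hours — not met.
(2): T OR F → true.
(3) not (entrant a minor) — satisfied.
So Overall is satisfied (T AND T AND T).

Yes — liable.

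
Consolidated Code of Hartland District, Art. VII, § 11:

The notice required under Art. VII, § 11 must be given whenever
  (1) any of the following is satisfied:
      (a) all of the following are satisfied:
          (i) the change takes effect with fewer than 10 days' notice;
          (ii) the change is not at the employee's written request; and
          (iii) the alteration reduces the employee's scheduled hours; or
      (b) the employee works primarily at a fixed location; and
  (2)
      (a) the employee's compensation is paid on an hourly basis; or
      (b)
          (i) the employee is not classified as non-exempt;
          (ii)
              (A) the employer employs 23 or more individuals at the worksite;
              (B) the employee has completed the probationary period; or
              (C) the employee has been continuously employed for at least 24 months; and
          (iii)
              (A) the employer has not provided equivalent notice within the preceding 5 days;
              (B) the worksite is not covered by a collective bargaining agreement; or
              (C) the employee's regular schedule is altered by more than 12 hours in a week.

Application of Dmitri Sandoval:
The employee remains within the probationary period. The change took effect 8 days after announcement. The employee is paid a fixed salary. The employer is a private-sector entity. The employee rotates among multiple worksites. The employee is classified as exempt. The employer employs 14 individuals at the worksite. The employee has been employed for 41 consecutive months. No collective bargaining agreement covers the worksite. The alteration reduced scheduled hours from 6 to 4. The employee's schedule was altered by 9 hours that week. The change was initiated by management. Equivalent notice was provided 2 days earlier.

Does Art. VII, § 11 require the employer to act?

(i) < 10 days' notice — satisfied.
(ii) not employee-requested — met.
(iii) hours reduced — holds.
(a): T AND T AND T → true.
(b) fixed location — not satisfied.
(1) = T OR F = true.
(a) hourly-paid — fails.
(i) not (non-exempt) — satisfied.
(A) ≥ 23 at site — not met.
(B) past probation — not satisfied.
(C) tenure ≥ 24 mo. — met.
(ii) = F OR F OR T = true.
(A) no recent notice — fails.
(B) no CBA — holds.
(C) schedule shift > 12h — fails.
(iii): F OR T OR F → true.
So (b) is satisfied (T AND T AND T).
So (2) is satisfied (F OR T).
So Overall is satisfied (T AND T).

Yes — required.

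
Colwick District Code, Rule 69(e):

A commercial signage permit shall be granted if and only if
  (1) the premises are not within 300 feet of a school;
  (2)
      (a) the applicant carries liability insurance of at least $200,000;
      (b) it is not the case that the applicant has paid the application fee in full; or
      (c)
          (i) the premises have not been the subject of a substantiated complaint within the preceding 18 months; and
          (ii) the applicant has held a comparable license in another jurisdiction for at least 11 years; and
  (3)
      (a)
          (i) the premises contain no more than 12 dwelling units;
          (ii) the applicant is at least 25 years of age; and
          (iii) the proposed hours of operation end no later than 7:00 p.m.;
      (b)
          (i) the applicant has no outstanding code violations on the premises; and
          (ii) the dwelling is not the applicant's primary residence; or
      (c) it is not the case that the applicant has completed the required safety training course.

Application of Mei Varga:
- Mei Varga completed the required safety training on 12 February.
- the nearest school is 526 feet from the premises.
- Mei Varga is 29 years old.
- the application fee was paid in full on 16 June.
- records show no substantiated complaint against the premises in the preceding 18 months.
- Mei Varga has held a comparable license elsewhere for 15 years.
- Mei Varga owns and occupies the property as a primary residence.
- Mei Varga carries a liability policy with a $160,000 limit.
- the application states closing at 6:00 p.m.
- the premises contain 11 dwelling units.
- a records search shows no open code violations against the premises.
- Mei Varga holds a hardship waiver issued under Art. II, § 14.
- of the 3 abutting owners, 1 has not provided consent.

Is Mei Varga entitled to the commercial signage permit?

(1) ≥300 ft from school — satisfied.
(a) insurance ≥ $200,000 — not met.
(b) not (fee paid) — fails.
(i) no complaint in 18 mo. — satisfied.
(ii) prior license ≥ 11 yr — holds.
(c): T AND T → true.
(2) = F OR F OR T = true.
(i) ≤ 12 units — satisfied.
(ii) age ≥ 25 — met.
(iii) closes by 7 p.m. — satisfied.
(a): T AND T AND T → true.
(i) no code violations — met.
(ii) not (primary residence) — not met.
So (b) is not satisfied (T AND F).
(c) not (safety training) — fails.
So (3) is satisfied (T OR F OR F).
So Overall is satisfied (T AND T AND T).

Yes — granted.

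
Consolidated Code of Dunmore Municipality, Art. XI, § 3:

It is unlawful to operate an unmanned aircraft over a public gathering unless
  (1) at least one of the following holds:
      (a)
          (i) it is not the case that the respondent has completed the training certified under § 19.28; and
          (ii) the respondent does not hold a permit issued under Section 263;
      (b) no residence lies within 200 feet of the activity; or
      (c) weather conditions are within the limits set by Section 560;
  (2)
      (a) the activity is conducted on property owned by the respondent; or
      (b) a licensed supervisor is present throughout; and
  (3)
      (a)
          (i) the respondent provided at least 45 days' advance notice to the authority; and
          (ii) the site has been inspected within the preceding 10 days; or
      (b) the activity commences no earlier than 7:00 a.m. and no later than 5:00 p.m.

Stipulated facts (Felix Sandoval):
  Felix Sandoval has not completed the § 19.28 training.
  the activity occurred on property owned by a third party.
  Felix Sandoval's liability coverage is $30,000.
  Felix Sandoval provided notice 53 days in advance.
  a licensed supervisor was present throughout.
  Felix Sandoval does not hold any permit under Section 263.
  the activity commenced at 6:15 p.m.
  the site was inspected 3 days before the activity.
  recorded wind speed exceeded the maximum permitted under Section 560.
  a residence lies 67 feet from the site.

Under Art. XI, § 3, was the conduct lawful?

(i) not (training certified) — holds.
(ii) not (holds permit) — holds.
So (a) is satisfied (T AND T).
(b) no residence in 200 ft — not met.
(c) weather ok — fails.
(1): T OR F OR F → true.
(a) own property — not met.
(b) supervisor present — satisfied.
(2) = F OR T = true.
(i) ≥45 days' notice — met.
(ii) site inspected — met.
(a) = T AND T = true.
(b) start within hours — fails.
(3): T OR F → true.
Overall: T AND T AND T → true.

Yes — lawful.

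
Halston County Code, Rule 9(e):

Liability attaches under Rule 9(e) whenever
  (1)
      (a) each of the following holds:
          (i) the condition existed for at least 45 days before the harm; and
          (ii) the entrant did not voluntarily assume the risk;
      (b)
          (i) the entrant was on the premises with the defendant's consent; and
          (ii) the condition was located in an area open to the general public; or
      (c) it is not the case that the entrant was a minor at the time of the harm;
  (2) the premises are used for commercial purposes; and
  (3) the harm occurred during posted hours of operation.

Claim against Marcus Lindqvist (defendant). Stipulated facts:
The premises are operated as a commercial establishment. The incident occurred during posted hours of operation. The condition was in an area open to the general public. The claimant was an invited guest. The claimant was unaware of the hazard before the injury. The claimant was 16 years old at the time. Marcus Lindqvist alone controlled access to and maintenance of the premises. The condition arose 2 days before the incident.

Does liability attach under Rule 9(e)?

(i) condition ≥45 days old — fails.
(ii) no assumed risk — satisfied.
(a): F AND T → false.
(i) consent to enter — met.
(ii) public area — holds.
So (b) is satisfied (T AND T).
(c) not (entrant a minor) — fails.
(1) = F OR T OR F = true.
(2) commercial use — holds.
(3) during posted hours — satisfied.
Overall = T AND T AND T = true.

Yes — liable.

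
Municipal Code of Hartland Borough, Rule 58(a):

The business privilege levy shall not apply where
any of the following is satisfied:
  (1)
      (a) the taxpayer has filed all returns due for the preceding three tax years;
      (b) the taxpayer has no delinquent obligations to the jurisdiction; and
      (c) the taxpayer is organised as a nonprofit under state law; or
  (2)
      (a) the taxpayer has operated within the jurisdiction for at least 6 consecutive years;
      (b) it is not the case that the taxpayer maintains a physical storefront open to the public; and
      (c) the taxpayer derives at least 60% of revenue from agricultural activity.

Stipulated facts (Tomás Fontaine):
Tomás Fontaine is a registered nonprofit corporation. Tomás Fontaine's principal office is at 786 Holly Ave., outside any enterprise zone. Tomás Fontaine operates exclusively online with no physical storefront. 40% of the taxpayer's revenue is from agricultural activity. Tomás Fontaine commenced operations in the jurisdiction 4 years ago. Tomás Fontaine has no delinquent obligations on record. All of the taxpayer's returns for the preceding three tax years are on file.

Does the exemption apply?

Yes — exempt.

(a) returns current — holds.
(b) no delinquency — satisfied.
(c) nonprofit — satisfied.
So (1) is satisfied (T AND T AND T).
(a) ≥ 6 yrs in jurisdiction — not met.
(b) not (has storefront) — holds.
(c) ≥60% agricultural — fails.
(2) = F AND T AND F = false.
Overall: T OR F → true.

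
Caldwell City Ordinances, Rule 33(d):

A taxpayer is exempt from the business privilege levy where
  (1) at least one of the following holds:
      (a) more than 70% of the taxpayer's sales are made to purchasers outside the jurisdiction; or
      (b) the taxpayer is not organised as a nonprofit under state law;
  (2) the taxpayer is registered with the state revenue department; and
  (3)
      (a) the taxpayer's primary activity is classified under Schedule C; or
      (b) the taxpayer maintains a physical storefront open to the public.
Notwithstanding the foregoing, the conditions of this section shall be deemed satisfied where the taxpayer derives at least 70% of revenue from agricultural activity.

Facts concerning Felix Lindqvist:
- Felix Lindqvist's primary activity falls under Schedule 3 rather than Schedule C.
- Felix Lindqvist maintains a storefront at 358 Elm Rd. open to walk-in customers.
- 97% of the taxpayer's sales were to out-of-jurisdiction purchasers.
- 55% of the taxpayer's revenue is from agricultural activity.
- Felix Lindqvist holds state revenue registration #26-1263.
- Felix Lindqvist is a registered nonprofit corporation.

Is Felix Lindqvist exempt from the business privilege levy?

Yes — exempt.

(a) >70% out-of-jur. sales — met.
(b) not (nonprofit) — fails.
(1) = T OR F = true.
(2) state-registered — met.
(a) Schedule C activity — not satisfied.
(b) has storefront — satisfied.
(3) = F OR T = true.
Overall = T AND T AND T = true.
Exception (≥70% agricultural) — not satisfied.
Result: main true OR exception false → true.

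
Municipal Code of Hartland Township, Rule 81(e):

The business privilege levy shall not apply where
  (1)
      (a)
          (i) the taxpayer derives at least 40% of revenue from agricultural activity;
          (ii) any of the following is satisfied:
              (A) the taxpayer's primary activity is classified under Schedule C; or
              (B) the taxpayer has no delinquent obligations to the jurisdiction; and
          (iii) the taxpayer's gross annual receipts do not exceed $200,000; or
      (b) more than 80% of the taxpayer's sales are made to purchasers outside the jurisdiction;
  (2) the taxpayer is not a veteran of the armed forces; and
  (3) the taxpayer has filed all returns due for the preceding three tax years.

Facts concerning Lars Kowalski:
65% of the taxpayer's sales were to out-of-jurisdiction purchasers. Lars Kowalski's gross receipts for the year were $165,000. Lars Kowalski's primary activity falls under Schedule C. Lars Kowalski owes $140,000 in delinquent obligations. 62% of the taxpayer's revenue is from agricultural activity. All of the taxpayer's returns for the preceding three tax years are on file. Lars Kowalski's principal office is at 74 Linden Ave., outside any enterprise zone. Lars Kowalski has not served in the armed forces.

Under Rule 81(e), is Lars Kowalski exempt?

(i) ≥40% agricultural — satisfied.
(A) Schedule C activity — holds.
(B) no delinquency — not met.
(ii) = T OR F = true.
(iii) receipts ≤ $200,000 — holds.
(a): T AND T AND T → true.
(b) >80% out-of-jur. sales — not met.
(1): T OR F → true.
(2) not (veteran) — met.
(3) returns current — holds.
So Overall is satisfied (T AND T AND T).

Yes — exempt.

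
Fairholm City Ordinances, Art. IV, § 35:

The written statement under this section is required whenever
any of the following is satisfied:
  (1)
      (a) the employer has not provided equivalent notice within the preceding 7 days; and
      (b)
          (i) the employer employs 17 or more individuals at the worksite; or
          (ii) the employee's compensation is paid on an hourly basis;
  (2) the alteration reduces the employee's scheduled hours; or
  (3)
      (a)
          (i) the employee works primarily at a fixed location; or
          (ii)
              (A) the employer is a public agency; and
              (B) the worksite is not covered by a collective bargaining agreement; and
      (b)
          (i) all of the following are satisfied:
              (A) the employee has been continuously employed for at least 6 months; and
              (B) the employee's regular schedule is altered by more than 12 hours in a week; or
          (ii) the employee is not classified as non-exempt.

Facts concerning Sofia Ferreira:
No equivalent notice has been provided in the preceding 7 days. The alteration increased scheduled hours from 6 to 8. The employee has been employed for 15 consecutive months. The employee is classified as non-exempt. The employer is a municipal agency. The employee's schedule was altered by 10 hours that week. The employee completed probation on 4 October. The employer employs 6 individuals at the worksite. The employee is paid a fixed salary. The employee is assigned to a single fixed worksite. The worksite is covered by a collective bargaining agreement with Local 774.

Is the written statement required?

(a) no recent notice — met.
(i) ≥ 17 at site — not met.
(ii) hourly-paid — not met.
(b) = F OR F = false.
(1) = T AND F = false.
(2) hours reduced — not met.
(i) fixed location — satisfied.
(A) public agency — satisfied.
(B) no CBA — fails.
(ii) = T AND F = false.
(a) = T OR F = true.
(A) tenure ≥ 6 mo. — met.
(B) schedule shift > 12h — fails.
(i) = T AND F = false.
(ii) not (non-exempt) — not satisfied.
(b) = F OR F = false.
So (3) is not satisfied (T AND F).
Overall = F OR F OR F = false.

No — not required.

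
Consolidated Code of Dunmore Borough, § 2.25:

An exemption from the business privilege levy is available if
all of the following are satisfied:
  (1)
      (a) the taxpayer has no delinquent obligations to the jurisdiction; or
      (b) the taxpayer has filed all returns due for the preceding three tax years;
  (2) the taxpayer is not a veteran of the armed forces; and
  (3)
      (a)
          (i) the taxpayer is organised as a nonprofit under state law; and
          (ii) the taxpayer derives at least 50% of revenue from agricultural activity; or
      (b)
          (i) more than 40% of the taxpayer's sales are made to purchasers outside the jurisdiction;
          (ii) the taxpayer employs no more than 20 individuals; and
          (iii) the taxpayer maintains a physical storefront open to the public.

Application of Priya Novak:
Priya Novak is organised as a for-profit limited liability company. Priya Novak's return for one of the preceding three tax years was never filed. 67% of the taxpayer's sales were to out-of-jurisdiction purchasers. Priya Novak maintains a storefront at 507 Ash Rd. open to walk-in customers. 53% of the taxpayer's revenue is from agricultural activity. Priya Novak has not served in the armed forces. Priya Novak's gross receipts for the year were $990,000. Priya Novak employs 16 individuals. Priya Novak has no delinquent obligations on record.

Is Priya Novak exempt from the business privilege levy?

(a) no delinquency — holds.
(b) returns current — fails.
So (1) is satisfied (T OR F).
(2) not (veteran) — satisfied.
(i) nonprofit — not met.
(ii) ≥50% agricultural — satisfied.
So (a) is not satisfied (F AND T).
(i) >40% out-of-jur. sales — holds.
(ii) ≤ 20 employees — holds.
(iii) has storefront — satisfied.
So (b) is satisfied (T AND T AND T).
So (3) is satisfied (F OR T).
Overall = T AND T AND T = true.

Yes — exempt.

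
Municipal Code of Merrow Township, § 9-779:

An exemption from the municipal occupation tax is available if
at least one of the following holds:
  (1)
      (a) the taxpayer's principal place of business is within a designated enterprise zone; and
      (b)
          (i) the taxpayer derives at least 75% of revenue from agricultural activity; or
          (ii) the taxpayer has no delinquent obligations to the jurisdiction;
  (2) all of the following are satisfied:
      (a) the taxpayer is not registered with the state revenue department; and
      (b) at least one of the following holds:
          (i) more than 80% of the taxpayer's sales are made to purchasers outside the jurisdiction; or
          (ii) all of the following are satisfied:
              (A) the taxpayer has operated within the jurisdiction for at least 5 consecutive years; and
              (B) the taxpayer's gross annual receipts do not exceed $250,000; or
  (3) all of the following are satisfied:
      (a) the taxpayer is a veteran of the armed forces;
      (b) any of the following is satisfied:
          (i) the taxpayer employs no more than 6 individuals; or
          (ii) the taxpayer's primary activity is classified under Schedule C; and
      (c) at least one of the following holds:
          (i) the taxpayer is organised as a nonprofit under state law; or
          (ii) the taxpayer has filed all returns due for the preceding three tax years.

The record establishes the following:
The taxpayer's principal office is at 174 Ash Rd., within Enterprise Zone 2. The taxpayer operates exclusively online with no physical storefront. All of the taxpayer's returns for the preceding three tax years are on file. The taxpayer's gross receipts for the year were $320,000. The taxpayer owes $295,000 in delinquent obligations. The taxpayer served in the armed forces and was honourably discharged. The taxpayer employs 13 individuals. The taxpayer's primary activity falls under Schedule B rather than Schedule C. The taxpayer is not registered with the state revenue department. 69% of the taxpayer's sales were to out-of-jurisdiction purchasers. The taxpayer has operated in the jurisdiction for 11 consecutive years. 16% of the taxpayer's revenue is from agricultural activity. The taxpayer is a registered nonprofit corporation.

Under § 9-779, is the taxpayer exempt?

(a) in enterprise zone — satisfied.
(i) ≥75% agricultural — fails.
(ii) no delinquency — not satisfied.
(b): F OR F → false.
So (1) is not satisfied (T AND F).
(a) not (state-registered) — satisfied.
(i) >80% out-of-jur. sales — fails.
(A) ≥ 5 yrs in jurisdiction — holds.
(B) receipts ≤ $250,000 — not met.
(ii) = T AND F = false.
(b): F OR F → false.
So (2) is not satisfied (T AND F).
(a) veteran — met.
(i) ≤ 6 employees — not met.
(ii) Schedule C activity — not satisfied.
So (b) is not satisfied (F OR F).
(i) nonprofit — satisfied.
(ii) returns current — satisfied.
(c): T OR T → true.
(3) = T AND F AND T = false.
Overall: F OR F OR F → false.

No — not exempt.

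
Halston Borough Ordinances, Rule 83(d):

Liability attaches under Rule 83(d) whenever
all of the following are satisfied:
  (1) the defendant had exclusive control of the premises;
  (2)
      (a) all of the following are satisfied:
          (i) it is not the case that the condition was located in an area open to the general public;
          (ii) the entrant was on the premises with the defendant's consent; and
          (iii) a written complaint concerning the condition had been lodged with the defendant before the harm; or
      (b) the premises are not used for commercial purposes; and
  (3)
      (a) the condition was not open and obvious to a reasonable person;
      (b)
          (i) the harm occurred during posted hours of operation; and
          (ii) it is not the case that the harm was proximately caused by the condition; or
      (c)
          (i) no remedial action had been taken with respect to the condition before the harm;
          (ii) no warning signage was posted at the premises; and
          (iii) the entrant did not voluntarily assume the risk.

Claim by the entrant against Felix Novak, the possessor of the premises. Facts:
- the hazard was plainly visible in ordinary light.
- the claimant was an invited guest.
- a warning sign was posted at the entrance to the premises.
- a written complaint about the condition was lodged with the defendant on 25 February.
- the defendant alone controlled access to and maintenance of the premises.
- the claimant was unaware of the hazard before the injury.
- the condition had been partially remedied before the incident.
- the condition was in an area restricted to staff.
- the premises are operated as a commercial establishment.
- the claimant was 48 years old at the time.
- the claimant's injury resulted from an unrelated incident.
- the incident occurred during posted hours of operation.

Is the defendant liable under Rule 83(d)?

(1) exclusive control — holds.
(i) not (public area) — satisfied.
(ii) consent to enter — satisfied.
(iii) complaint lodged — satisfied.
(a): T AND T AND T → true.
(b) not (commercial use) — not satisfied.
(2) = T OR F = true.
(a) not open/obvious — not met.
(i) during posted hours — met.
(ii) not (proximate cause) — holds.
(b): T AND T → true.
(i) no remedial action — fails.
(ii) no signage posted — not met.
(iii) no assumed risk — satisfied.
(c) = F AND F AND T = false.
(3) = F OR T OR F = true.
Overall: T AND T AND T → true.

Yes — liable.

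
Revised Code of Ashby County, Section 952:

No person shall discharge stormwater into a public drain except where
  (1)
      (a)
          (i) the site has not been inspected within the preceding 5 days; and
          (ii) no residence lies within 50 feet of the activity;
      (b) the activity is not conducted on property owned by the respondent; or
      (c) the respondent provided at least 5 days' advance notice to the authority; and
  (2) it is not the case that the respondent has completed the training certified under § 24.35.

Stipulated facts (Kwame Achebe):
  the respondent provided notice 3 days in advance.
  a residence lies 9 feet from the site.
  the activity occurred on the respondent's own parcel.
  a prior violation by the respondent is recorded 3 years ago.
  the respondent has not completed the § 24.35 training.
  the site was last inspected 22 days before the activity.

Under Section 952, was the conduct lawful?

(i) not (site inspected) — met.
(ii) no residence in 50 ft — not met.
(a): T AND F → false.
(b) not (own property) — not met.
(c) ≥5 days' notice — fails.
(1) = F OR F OR F = false.
(2) not (training certified) — satisfied.
Overall = F AND T = false.

No — unlawful.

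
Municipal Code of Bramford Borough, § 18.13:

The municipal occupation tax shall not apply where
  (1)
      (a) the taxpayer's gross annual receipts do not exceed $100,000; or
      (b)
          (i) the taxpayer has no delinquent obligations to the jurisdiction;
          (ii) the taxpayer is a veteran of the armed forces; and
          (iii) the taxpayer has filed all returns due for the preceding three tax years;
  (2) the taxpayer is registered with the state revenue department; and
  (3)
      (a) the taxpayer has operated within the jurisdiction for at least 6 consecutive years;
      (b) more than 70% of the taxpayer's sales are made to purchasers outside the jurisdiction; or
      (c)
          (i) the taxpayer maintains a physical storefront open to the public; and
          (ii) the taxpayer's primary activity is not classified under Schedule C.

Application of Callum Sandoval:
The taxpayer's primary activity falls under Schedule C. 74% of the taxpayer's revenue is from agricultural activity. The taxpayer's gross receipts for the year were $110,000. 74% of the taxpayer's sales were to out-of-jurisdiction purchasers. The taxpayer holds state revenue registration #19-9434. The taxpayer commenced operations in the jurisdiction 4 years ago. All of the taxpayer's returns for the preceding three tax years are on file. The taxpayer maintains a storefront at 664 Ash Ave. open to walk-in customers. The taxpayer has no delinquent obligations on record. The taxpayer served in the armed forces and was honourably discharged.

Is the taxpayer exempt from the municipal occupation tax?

Yes — exempt.

(a) receipts ≤ $100,000 — not met.
(i) no delinquency — met.
(ii) veteran — met.
(iii) returns current — met.
(b): T AND T AND T → true.
(1) = F OR T = true.
(2) state-registered — satisfied.
(a) ≥ 6 yrs in jurisdiction — fails.
(b) >70% out-of-jur. sales — met.
(i) has storefront — satisfied.
(ii) not (Schedule C activity) — fails.
(c): T AND F → false.
(3) = F OR T OR F = true.
So Overall is satisfied (T AND T AND T).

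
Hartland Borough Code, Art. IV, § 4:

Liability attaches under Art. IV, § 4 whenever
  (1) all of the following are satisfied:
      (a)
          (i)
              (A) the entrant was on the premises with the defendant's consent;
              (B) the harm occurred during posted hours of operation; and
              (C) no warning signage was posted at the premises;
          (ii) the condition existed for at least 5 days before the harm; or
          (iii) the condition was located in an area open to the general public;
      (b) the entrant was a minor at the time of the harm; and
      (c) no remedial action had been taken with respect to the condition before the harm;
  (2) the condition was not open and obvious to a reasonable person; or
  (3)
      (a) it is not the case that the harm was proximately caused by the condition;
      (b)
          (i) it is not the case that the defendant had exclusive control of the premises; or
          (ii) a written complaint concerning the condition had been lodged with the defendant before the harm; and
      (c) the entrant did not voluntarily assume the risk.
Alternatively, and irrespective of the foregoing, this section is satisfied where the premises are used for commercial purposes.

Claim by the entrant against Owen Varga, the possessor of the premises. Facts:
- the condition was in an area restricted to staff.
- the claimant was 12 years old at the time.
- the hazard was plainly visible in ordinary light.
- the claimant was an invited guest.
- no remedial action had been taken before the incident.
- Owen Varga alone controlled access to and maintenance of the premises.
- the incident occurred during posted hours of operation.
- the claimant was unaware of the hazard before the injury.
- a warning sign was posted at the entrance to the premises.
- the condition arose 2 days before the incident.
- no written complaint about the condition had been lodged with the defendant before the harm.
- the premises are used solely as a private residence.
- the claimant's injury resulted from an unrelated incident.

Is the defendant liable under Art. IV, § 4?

No — not liable.

(A) consent to enter — holds.
(B) during posted hours — met.
(C) no signage posted — not met.
(i): T AND T AND F → false.
(ii) condition ≥5 days old — not met.
(iii) public area — not satisfied.
(a) = F OR F OR F = false.
(b) entrant a minor — met.
(c) no remedial action — met.
So (1) is not satisfied (F AND T AND T).
(2) not open/obvious — not met.
(a) not (proximate cause) — met.
(i) not (exclusive control) — not met.
(ii) complaint lodged — not satisfied.
(b): F OR F → false.
(c) no assumed risk — satisfied.
(3): T AND F AND T → false.
Overall = F OR F OR F = false.
Exception (commercial use) — not satisfied.
Result: main false OR exception false → false.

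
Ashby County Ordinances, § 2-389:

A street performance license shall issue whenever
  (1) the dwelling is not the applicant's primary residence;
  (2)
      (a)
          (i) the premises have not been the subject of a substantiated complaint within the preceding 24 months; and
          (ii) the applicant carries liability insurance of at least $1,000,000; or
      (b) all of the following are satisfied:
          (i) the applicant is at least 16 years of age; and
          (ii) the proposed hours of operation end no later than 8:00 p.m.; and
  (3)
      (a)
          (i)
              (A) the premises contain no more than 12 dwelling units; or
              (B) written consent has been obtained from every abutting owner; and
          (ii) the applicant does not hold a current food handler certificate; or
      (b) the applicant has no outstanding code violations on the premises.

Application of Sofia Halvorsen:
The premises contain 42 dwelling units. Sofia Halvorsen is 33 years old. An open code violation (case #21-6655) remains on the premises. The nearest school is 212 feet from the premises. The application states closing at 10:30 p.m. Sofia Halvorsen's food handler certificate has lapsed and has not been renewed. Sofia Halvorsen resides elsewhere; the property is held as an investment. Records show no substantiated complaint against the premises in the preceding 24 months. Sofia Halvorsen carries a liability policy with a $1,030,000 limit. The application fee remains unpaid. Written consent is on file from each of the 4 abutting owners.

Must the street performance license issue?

Yes — granted.

(1) not (primary residence) — satisfied.
(i) no complaint in 24 mo. — holds.
(ii) insurance ≥ $1,000,000 — holds.
(a): T AND T → true.
(i) age ≥ 16 — holds.
(ii) closes by 8 p.m. — fails.
(b) = T AND F = false.
(2) = T OR F = true.
(A) ≤ 12 units — fails.
(B) all abutters consent — met.
(i) = F OR T = true.
(ii) not (food handler cert.) — satisfied.
So (a) is satisfied (T AND T).
(b) no code violations — not satisfied.
So (3) is satisfied (T OR F).
Overall: T AND T AND T → true.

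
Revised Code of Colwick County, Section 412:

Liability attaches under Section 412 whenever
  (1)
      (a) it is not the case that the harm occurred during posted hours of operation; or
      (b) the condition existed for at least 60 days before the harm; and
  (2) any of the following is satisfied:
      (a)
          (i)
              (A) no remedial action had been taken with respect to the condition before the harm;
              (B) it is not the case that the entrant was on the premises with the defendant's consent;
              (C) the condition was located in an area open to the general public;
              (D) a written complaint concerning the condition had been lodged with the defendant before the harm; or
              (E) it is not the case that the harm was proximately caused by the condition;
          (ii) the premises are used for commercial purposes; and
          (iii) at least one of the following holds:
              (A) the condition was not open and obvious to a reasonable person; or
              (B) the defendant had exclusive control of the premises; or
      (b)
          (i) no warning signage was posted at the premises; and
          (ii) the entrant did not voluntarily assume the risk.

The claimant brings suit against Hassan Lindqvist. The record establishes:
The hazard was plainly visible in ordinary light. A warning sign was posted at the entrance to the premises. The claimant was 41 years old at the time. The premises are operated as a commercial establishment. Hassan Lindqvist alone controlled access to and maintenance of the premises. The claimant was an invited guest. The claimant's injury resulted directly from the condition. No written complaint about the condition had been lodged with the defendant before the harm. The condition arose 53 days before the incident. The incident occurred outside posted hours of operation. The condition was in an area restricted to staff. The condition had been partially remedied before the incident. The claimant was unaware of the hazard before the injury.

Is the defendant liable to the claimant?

(a) not (during posted hours) — met.
(b) condition ≥60 days old — not satisfied.
So (1) is satisfied (T OR F).
(A) no remedial action — not met.
(B) not (consent to enter) — not met.
(C) public area — not met.
(D) complaint lodged — fails.
(E) not (proximate cause) — fails.
(i): F OR F OR F OR F OR F → false.
(ii) commercial use — holds.
(A) not open/obvious — fails.
(B) exclusive control — holds.
(iii) = F OR T = true.
So (a) is not satisfied (F AND T AND T).
(i) no signage posted — fails.
(ii) no assumed risk — holds.
(b) = F AND T = false.
So (2) is not satisfied (F OR F).
So Overall is not satisfied (T AND F).

No — not liable.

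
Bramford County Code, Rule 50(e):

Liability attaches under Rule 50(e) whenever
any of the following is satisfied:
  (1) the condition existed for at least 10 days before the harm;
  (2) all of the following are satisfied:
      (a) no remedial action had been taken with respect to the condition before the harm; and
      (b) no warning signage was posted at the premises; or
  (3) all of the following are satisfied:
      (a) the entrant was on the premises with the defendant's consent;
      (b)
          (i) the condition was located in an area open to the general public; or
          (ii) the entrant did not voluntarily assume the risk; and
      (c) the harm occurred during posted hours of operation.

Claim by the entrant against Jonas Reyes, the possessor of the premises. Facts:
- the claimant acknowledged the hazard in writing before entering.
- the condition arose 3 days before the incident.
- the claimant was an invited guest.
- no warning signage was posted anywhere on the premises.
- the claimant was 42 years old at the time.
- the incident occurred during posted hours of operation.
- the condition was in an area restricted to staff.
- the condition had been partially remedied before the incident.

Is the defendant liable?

(1) condition ≥10 days old — not met.
(a) no remedial action — fails.
(b) no signage posted — holds.
So (2) is not satisfied (F AND T).
(a) consent to enter — satisfied.
(i) public area — fails.
(ii) no assumed risk — fails.
So (b) is not satisfied (F OR F).
(c) during posted hours — met.
(3) = T AND F AND T = false.
Overall = F OR F OR F = false.

No — not liable.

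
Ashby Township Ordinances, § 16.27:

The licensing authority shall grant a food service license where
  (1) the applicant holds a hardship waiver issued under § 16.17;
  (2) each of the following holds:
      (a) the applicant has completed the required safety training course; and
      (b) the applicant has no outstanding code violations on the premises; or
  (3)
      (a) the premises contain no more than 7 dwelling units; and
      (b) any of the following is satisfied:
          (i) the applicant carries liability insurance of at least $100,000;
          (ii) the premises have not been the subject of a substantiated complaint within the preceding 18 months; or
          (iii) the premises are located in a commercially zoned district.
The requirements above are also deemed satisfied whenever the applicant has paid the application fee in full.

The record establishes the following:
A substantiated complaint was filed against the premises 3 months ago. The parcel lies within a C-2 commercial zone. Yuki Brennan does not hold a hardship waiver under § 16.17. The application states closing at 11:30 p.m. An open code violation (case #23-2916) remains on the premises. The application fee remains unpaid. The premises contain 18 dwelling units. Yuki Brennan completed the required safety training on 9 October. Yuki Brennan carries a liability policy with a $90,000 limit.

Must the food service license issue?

No — denied.

(1) hardship waiver — not satisfied.
(a) safety training — met.
(b) no code violations — not met.
(2) = T AND F = false.
(a) ≤ 7 units — fails.
(i) insurance ≥ $100,000 — not met.
(ii) no complaint in 18 mo. — fails.
(iii) commercially zoned — met.
So (b) is satisfied (F OR F OR T).
(3): F AND T → false.
So Overall is not satisfied (F OR F OR F).
Exception (fee paid) — not satisfied.
Result: main false OR exception false → false.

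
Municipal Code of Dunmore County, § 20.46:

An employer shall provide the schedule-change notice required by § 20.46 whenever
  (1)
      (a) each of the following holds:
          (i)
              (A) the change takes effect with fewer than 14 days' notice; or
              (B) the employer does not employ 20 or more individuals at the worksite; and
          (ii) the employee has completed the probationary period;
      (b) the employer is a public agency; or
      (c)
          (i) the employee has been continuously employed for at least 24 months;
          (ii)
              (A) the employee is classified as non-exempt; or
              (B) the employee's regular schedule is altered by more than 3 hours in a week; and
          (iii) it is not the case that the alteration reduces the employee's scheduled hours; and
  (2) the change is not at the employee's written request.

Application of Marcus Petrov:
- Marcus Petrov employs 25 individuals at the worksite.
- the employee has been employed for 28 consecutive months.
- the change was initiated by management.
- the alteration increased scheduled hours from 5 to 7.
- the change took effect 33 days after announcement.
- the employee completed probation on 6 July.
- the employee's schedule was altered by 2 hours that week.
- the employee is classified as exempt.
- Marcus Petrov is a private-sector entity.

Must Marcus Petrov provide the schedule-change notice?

(A) < 14 days' notice — fails.
(B) not (≥ 20 at site) — not met.
So (i) is not satisfied (F OR F).
(ii) past probation — satisfied.
(a) = F AND T = false.
(b) public agency — not met.
(i) tenure ≥ 24 mo. — satisfied.
(A) non-exempt — not met.
(B) schedule shift > 3h — not met.
(ii) = F OR F = false.
(iii) not (hours reduced) — met.
So (c) is not satisfied (T AND F AND T).
(1): F OR F OR F → false.
(2) not employee-requested — satisfied.
So Overall is not satisfied (F AND T).

No — not required.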